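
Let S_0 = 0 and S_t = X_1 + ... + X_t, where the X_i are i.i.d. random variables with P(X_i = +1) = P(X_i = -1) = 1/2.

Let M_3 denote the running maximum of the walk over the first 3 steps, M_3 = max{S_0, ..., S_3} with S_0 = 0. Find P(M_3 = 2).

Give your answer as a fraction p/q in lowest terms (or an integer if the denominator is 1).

Let M_3 = max(S_0,...,S_3). Use the reflection principle: for j ≥ 1, #{paths with M_3 ≥ j} = #{S_3 ≥ j} + #{S_3 ≥ j+1}.
By reflection, #{M_3 ≥ 2} = #{S_3 ≥ 2} + #{S_3 ≥ 3} = 1 + 1 = 2.
#{M_3 ≥ 3} = #{S_3 ≥ 3} + #{S_3 ≥ 4} = 1 + 0 = 1.
#{M_3 = 2} = 2 - 1 = 1.
P(M_3 = 2) = 1/8 = 1/8

Answer: 1/8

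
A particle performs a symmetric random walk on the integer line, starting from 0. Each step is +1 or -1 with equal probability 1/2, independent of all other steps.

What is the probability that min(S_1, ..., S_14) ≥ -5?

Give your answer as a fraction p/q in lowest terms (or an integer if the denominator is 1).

Let f(t,s) = #length-t paths at position s with S_1..S_t all ≥ -5.
f(t,s) = f(t-1,s-1) + f(t-1,s+1) for s ≥ -5; f(t,s) = 0 for s < -5.
t=0: f(0,0)=1
t=1: f(1,-1)=1 f(1,1)=1
t=2: f(2,-2)=1 f(2,0)=2 f(2,2)=1
t=3: f(3,-3)=1 f(3,-1)=3 f(3,1)=3 f(3,3)=1
t=4: f(4,-4)=1 f(4,-2)=4 f(4,0)=6 f(4,2)=4 f(4,4)=1
t=5: f(5,-5)=1 f(5,-3)=5 f(5,-1)=10 f(5,1)=10 f(5,3)=5 f(5,5)=1
t=6: f(6,-4)=6 f(6,-2)=15 f(6,0)=20 f(6,2)=15 f(6,4)=6 f(6,6)=1
t=7: f(7,-5)=6 f(7,-3)=21 f(7,-1)=35 f(7,1)=35 f(7,3)=21 f(7,5)=7 f(7,7)=1
t=8: f(8,-4)=27 f(8,-2)=56 f(8,0)=70 f(8,2)=56 f(8,4)=28 f(8,6)=8 f(8,8)=1
t=9: f(9,-5)=27 f(9,-3)=83 f(9,-1)=126 f(9,1)=126 f(9,3)=84 f(9,5)=36 f(9,7)=9 f(9,9)=1
t=10: f(10,-4)=110 f(10,-2)=209 f(10,0)=252 f(10,2)=210 f(10,4)=120 f(10,6)=45 f(10,8)=10 f(10,10)=1
t=11: f(11,-5)=110 f(11,-3)=319 f(11,-1)=461 f(11,1)=462 f(11,3)=330 f(11,5)=165 f(11,7)=55 f(11,9)=11 f(11,11)=1
t=12: f(12,-4)=429 f(12,-2)=780 f(12,0)=923 f(12,2)=792 f(12,4)=495 f(12,6)=220 f(12,8)=66 f(12,10)=12 f(12,12)=1
t=13: f(13,-5)=429 f(13,-3)=1209 f(13,-1)=1703 f(13,1)=1715 f(13,3)=1287 f(13,5)=715 f(13,7)=286 f(13,9)=78 f(13,11)=13 f(13,13)=1
t=14: f(14,-4)=1638 f(14,-2)=2912 f(14,0)=3418 f(14,2)=3002 f(14,4)=2002 f(14,6)=1001 f(14,8)=364 f(14,10)=91 f(14,12)=14 f(14,14)=1
Σ_s f(14,s) = 14443
P = 14443/16384 = 14443/16384

Answer: 14443/16384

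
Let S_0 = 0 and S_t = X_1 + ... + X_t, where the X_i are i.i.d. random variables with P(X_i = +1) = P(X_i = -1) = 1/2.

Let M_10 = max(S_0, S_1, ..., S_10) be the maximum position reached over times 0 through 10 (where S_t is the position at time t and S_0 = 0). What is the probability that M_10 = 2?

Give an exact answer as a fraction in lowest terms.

Let M_10 = max(S_0,...,S_10). Use the reflection principle: for j ≥ 1, #{paths with M_10 ≥ j} = #{S_10 ≥ j} + #{S_10 ≥ j+1}.
By reflection, #{M_10 ≥ 2} = #{S_10 ≥ 2} + #{S_10 ≥ 3} = 386 + 176 = 562.
#{M_10 ≥ 3} = #{S_10 ≥ 3} + #{S_10 ≥ 4} = 176 + 176 = 352.
#{M_10 = 2} = 562 - 352 = 210.
P(M_10 = 2) = 210/1024 = 105/512

Answer: 105/512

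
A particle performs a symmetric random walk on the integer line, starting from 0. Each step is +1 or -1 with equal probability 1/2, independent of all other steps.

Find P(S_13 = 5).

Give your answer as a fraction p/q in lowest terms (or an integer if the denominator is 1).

Answer: 715/8192

Derivation:
To reach position 5 after 13 steps: need 9 steps of +1 and 4 of -1.
Favorable paths: C(13,9) = 715
Total paths: 2^13 = 8192
P = 715/8192 = 715/8192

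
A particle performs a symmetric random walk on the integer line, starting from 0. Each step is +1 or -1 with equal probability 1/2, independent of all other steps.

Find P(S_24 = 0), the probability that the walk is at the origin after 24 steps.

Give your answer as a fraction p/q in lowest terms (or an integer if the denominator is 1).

Answer: 676039/4194304

Derivation:
To return to 0 after 24 steps: need exactly 12 steps of +1 and 12 of -1.
Favorable paths: C(24,12) = 2704156
Total paths: 2^24 = 16777216
P = 2704156/16777216 = 676039/4194304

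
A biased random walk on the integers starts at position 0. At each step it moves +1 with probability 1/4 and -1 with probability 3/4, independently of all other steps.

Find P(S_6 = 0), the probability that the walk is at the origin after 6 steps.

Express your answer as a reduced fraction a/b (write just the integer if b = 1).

Answer: 135/1024

Derivation:
To be at 0 after 6 steps: need exactly 3 steps of +1 and 3 of -1.
Number of such sequences: C(6,3) = 20
Each has probability (1/4)^3 · (3/4)^3 = 27/4096
P = 20 · 27/4096 = 135/1024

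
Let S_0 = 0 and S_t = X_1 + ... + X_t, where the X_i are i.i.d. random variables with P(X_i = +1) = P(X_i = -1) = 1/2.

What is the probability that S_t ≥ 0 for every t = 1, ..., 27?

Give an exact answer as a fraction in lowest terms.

Let f(t,s) = #length-t paths at position s with S_1..S_t all ≥ 0.
f(t,s) = f(t-1,s-1) + f(t-1,s+1) for s ≥ 0; f(t,s) = 0 for s < 0.
t=0: f(0,0)=1
t=1: f(1,1)=1
t=2: f(2,0)=1 f(2,2)=1
t=3: f(3,1)=2 f(3,3)=1
t=4: f(4,0)=2 f(4,2)=3 f(4,4)=1
t=5: f(5,1)=5 f(5,3)=4 f(5,5)=1
t=6: f(6,0)=5 f(6,2)=9 f(6,4)=5 f(6,6)=1
t=7: f(7,1)=14 f(7,3)=14 f(7,5)=6 f(7,7)=1
t=8: f(8,0)=14 f(8,2)=28 f(8,4)=20 f(8,6)=7 f(8,8)=1
t=9: f(9,1)=42 f(9,3)=48 f(9,5)=27 f(9,7)=8 f(9,9)=1
t=10: f(10,0)=42 f(10,2)=90 f(10,4)=75 f(10,6)=35 f(10,8)=9 f(10,10)=1
t=11: f(11,1)=132 f(11,3)=165 f(11,5)=110 f(11,7)=44 f(11,9)=10 f(11,11)=1
t=12: f(12,0)=132 f(12,2)=297 f(12,4)=275 f(12,6)=154 f(12,8)=54 f(12,10)=11 f(12,12)=1
t=13: f(13,1)=429 f(13,3)=572 f(13,5)=429 f(13,7)=208 f(13,9)=65 f(13,11)=12 f(13,13)=1
t=14: f(14,0)=429 f(14,2)=1001 f(14,4)=1001 f(14,6)=637 f(14,8)=273 f(14,10)=77 f(14,12)=13 f(14,14)=1
t=15: f(15,1)=1430 f(15,3)=2002 f(15,5)=1638 f(15,7)=910 f(15,9)=350 f(15,11)=90 f(15,13)=14 f(15,15)=1
t=16: f(16,0)=1430 f(16,2)=3432 f(16,4)=3640 f(16,6)=2548 f(16,8)=1260 f(16,10)=440 f(16,12)=104 f(16,14)=15 f(16,16)=1
t=17: f(17,1)=4862 f(17,3)=7072 f(17,5)=6188 f(17,7)=3808 f(17,9)=1700 f(17,11)=544 f(17,13)=119 f(17,15)=16 f(17,17)=1
t=18: f(18,0)=4862 f(18,2)=11934 f(18,4)=13260 f(18,6)=9996 f(18,8)=5508 f(18,10)=2244 f(18,12)=663 f(18,14)=135 f(18,16)=17 f(18,18)=1
t=19: f(19,1)=16796 f(19,3)=25194 f(19,5)=23256 f(19,7)=15504 f(19,9)=7752 f(19,11)=2907 f(19,13)=798 f(19,15)=152 f(19,17)=18 f(19,19)=1
t=20: f(20,0)=16796 f(20,2)=41990 f(20,4)=48450 f(20,6)=38760 f(20,8)=23256 f(20,10)=10659 f(20,12)=3705 f(20,14)=950 f(20,16)=170 f(20,18)=19 f(20,20)=1
t=21: f(21,1)=58786 f(21,3)=90440 f(21,5)=87210 f(21,7)=62016 f(21,9)=33915 f(21,11)=14364 f(21,13)=4655 f(21,15)=1120 f(21,17)=189 f(21,19)=20 f(21,21)=1
t=22: f(22,0)=58786 f(22,2)=149226 f(22,4)=177650 f(22,6)=149226 f(22,8)=95931 f(22,10)=48279 f(22,12)=19019 f(22,14)=5775 f(22,16)=1309 f(22,18)=209 f(22,20)=21 f(22,22)=1
t=23: f(23,1)=208012 f(23,3)=326876 f(23,5)=326876 f(23,7)=245157 f(23,9)=144210 f(23,11)=67298 f(23,13)=24794 f(23,15)=7084 f(23,17)=1518 f(23,19)=230 f(23,21)=22 f(23,23)=1
t=24: f(24,0)=208012 f(24,2)=534888 f(24,4)=653752 f(24,6)=572033 f(24,8)=389367 f(24,10)=211508 f(24,12)=92092 f(24,14)=31878 f(24,16)=8602 f(24,18)=1748 f(24,20)=252 f(24,22)=23 f(24,24)=1
t=25: f(25,1)=742900 f(25,3)=1188640 f(25,5)=1225785 f(25,7)=961400 f(25,9)=600875 f(25,11)=303600 f(25,13)=123970 f(25,15)=40480 f(25,17)=10350 f(25,19)=2000 f(25,21)=275 f(25,23)=24 f(25,25)=1
t=26: f(26,0)=742900 f(26,2)=1931540 f(26,4)=2414425 f(26,6)=2187185 f(26,8)=1562275 f(26,10)=904475 f(26,12)=427570 f(26,14)=164450 f(26,16)=50830 f(26,18)=12350 f(26,20)=2275 f(26,22)=299 f(26,24)=25 f(26,26)=1
t=27: f(27,1)=2674440 f(27,3)=4345965 f(27,5)=4601610 f(27,7)=3749460 f(27,9)=2466750 f(27,11)=1332045 f(27,13)=592020 f(27,15)=215280 f(27,17)=63180 f(27,19)=14625 f(27,21)=2574 f(27,23)=324 f(27,25)=26 f(27,27)=1
Σ_s f(27,s) = 20058300
P = 20058300/134217728 = 5014575/33554432

Answer: 5014575/33554432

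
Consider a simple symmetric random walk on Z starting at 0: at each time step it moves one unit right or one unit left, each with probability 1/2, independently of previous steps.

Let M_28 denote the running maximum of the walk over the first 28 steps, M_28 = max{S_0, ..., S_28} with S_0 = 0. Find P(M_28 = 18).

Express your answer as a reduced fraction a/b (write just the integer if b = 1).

Let M_28 = max(S_0,...,S_28). Use the reflection principle: for j ≥ 1, #{paths with M_28 ≥ j} = #{S_28 ≥ j} + #{S_28 ≥ j+1}.
By reflection, #{M_28 ≥ 18} = #{S_28 ≥ 18} + #{S_28 ≥ 19} = 122438 + 24158 = 146596.
#{M_28 ≥ 19} = #{S_28 ≥ 19} + #{S_28 ≥ 20} = 24158 + 24158 = 48316.
#{M_28 = 18} = 146596 - 48316 = 98280.
P(M_28 = 18) = 98280/268435456 = 12285/33554432

Answer: 12285/33554432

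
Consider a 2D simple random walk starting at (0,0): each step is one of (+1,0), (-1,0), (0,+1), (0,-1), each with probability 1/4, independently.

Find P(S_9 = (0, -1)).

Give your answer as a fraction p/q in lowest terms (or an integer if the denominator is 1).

Let h be the number of horizontal steps (so 9-h are vertical). To end at (0,-1) need (h+0)/2 right-steps and ((9-h)-1)/2 up-steps.
Sum over h with 0 ≤ h ≤ 8, h ≡ 0 (mod 2), 9-h ≡ 1 (mod 2):
h=0: C(9,0)·C(0,0)·C(9,4) = 1·1·126 = 126
h=2: C(9,2)·C(2,1)·C(7,3) = 36·2·35 = 2520
h=4: C(9,4)·C(4,2)·C(5,2) = 126·6·10 = 7560
h=6: C(9,6)·C(6,3)·C(3,1) = 84·20·3 = 5040
h=8: C(9,8)·C(8,4)·C(1,0) = 9·70·1 = 630
Total favorable: 15876
Total paths: 4^9 = 262144
P = 15876/262144 = 3969/65536

Answer: 3969/65536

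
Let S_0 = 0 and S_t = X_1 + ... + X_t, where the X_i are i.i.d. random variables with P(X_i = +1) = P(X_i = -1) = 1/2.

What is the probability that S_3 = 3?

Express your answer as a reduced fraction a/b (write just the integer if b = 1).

Answer: 1/8

Derivation:
To reach position 3 after 3 steps: need 3 steps of +1 and 0 of -1.
Favorable paths: C(3,3) = 1
Total paths: 2^3 = 8
P = 1/8 = 1/8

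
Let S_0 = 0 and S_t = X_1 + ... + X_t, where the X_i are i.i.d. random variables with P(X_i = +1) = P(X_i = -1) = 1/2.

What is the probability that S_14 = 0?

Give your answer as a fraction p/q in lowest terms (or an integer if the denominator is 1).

Answer: 429/2048

Derivation:
To return to 0 after 14 steps: need exactly 7 steps of +1 and 7 of -1.
Favorable paths: C(14,7) = 3432
Total paths: 2^14 = 16384
P = 3432/16384 = 429/2048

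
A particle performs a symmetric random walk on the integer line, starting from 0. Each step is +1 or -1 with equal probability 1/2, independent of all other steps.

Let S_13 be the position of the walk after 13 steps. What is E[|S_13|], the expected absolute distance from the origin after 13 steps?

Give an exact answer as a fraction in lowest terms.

Answer: 3003/1024

Derivation:
S_13 takes values m ≡ 1 (mod 2) with |m| ≤ 13; P(S_13=m) = C(13,(13+m)/2)/2^13.
Total paths: 2^13 = 8192
Distribution: P(S=-13)=1/8192, P(S=-11)=13/8192, P(S=-9)=78/8192, P(S=-7)=286/8192, P(S=-5)=715/8192, P(S=-3)=1287/8192, P(S=-1)=1716/8192, P(S=1)=1716/8192, P(S=3)=1287/8192, P(S=5)=715/8192, P(S=7)=286/8192, P(S=9)=78/8192, P(S=11)=13/8192, P(S=13)=1/8192
E[|S_13|] = Σ_m |m|·P(S_13=m) = 24024/8192 = 3003/1024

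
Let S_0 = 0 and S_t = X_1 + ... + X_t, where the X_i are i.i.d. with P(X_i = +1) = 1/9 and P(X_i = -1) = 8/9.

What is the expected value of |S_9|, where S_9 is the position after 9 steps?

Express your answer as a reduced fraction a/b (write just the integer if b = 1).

Answer: 33497009/4782969

Derivation:
S_9 takes values m ≡ 1 (mod 2) with |m| ≤ 9; P(S_9=m) = C(9,(9+m)/2) · (1/9)^((9+m)/2) · (8/9)^((9-m)/2).
Distribution: P(S=-9)=134217728/387420489, P(S=-7)=16777216/43046721, P(S=-5)=8388608/43046721, P(S=-3)=7340032/129140163, P(S=-1)=458752/43046721, P(S=1)=57344/43046721, P(S=3)=14336/129140163, P(S=5)=256/43046721, P(S=7)=8/43046721, P(S=9)=1/387420489
E[|S_9|] = Σ_m |m|·P(S_9=m) = 33497009/4782969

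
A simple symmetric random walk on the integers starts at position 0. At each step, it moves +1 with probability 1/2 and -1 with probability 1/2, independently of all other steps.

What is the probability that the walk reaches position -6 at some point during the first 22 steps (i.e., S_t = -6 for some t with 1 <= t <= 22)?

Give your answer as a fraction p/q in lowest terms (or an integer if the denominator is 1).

Answer: 440485/2097152

Derivation:
Count via complement. Let g(t,s) = #length-t paths at position s with S_1..S_t all ≠ -6.
g(t,s) = g(t-1,s-1) + g(t-1,s+1) for s ≠ -6; g(t,-6) = 0.
t=0: g(0,0)=1
t=1: g(1,-1)=1 g(1,1)=1
t=2: g(2,-2)=1 g(2,0)=2 g(2,2)=1
t=3: g(3,-3)=1 g(3,-1)=3 g(3,1)=3 g(3,3)=1
t=4: g(4,-4)=1 g(4,-2)=4 g(4,0)=6 g(4,2)=4 g(4,4)=1
t=5: g(5,-5)=1 g(5,-3)=5 g(5,-1)=10 g(5,1)=10 g(5,3)=5 g(5,5)=1
t=6: g(6,-4)=6 g(6,-2)=15 g(6,0)=20 g(6,2)=15 g(6,4)=6 g(6,6)=1
t=7: g(7,-5)=6 g(7,-3)=21 g(7,-1)=35 g(7,1)=35 g(7,3)=21 g(7,5)=7 g(7,7)=1
t=8: g(8,-4)=27 g(8,-2)=56 g(8,0)=70 g(8,2)=56 g(8,4)=28 g(8,6)=8 g(8,8)=1
t=9: g(9,-5)=27 g(9,-3)=83 g(9,-1)=126 g(9,1)=126 g(9,3)=84 g(9,5)=36 g(9,7)=9 g(9,9)=1
t=10: g(10,-4)=110 g(10,-2)=209 g(10,0)=252 g(10,2)=210 g(10,4)=120 g(10,6)=45 g(10,8)=10 g(10,10)=1
t=11: g(11,-5)=110 g(11,-3)=319 g(11,-1)=461 g(11,1)=462 g(11,3)=330 g(11,5)=165 g(11,7)=55 g(11,9)=11 g(11,11)=1
t=12: g(12,-4)=429 g(12,-2)=780 g(12,0)=923 g(12,2)=792 g(12,4)=495 g(12,6)=220 g(12,8)=66 g(12,10)=12 g(12,12)=1
t=13: g(13,-5)=429 g(13,-3)=1209 g(13,-1)=1703 g(13,1)=1715 g(13,3)=1287 g(13,5)=715 g(13,7)=286 g(13,9)=78 g(13,11)=13 g(13,13)=1
t=14: g(14,-4)=1638 g(14,-2)=2912 g(14,0)=3418 g(14,2)=3002 g(14,4)=2002 g(14,6)=1001 g(14,8)=364 g(14,10)=91 g(14,12)=14 g(14,14)=1
t=15: g(15,-5)=1638 g(15,-3)=4550 g(15,-1)=6330 g(15,1)=6420 g(15,3)=5004 g(15,5)=3003 g(15,7)=1365 g(15,9)=455 g(15,11)=105 g(15,13)=15 g(15,15)=1
t=16: g(16,-4)=6188 g(16,-2)=10880 g(16,0)=12750 g(16,2)=11424 g(16,4)=8007 g(16,6)=4368 g(16,8)=1820 g(16,10)=560 g(16,12)=120 g(16,14)=16 g(16,16)=1
t=17: g(17,-5)=6188 g(17,-3)=17068 g(17,-1)=23630 g(17,1)=24174 g(17,3)=19431 g(17,5)=12375 g(17,7)=6188 g(17,9)=2380 g(17,11)=680 g(17,13)=136 g(17,15)=17 g(17,17)=1
t=18: g(18,-4)=23256 g(18,-2)=40698 g(18,0)=47804 g(18,2)=43605 g(18,4)=31806 g(18,6)=18563 g(18,8)=8568 g(18,10)=3060 g(18,12)=816 g(18,14)=153 g(18,16)=18 g(18,18)=1
t=19: g(19,-5)=23256 g(19,-3)=63954 g(19,-1)=88502 g(19,1)=91409 g(19,3)=75411 g(19,5)=50369 g(19,7)=27131 g(19,9)=11628 g(19,11)=3876 g(19,13)=969 g(19,15)=171 g(19,17)=19 g(19,19)=1
t=20: g(20,-4)=87210 g(20,-2)=152456 g(20,0)=179911 g(20,2)=166820 g(20,4)=125780 g(20,6)=77500 g(20,8)=38759 g(20,10)=15504 g(20,12)=4845 g(20,14)=1140 g(20,16)=190 g(20,18)=20 g(20,20)=1
t=21: g(21,-5)=87210 g(21,-3)=239666 g(21,-1)=332367 g(21,1)=346731 g(21,3)=292600 g(21,5)=203280 g(21,7)=116259 g(21,9)=54263 g(21,11)=20349 g(21,13)=5985 g(21,15)=1330 g(21,17)=210 g(21,19)=21 g(21,21)=1
t=22: g(22,-4)=326876 g(22,-2)=572033 g(22,0)=679098 g(22,2)=639331 g(22,4)=495880 g(22,6)=319539 g(22,8)=170522 g(22,10)=74612 g(22,12)=26334 g(22,14)=7315 g(22,16)=1540 g(22,18)=231 g(22,20)=22 g(22,22)=1
Paths never hitting -6: Σ_s g(22,s) = 3313334
Paths hitting -6: 2^22 - 3313334 = 880970
P = 880970/4194304 = 440485/2097152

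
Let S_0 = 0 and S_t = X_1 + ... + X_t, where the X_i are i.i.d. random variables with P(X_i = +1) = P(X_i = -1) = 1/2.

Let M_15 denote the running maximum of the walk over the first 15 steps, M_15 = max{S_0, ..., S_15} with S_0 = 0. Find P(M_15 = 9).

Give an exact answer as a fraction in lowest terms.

Let M_15 = max(S_0,...,S_15). Use the reflection principle: for j ≥ 1, #{paths with M_15 ≥ j} = #{S_15 ≥ j} + #{S_15 ≥ j+1}.
By reflection, #{M_15 ≥ 9} = #{S_15 ≥ 9} + #{S_15 ≥ 10} = 576 + 121 = 697.
#{M_15 ≥ 10} = #{S_15 ≥ 10} + #{S_15 ≥ 11} = 121 + 121 = 242.
#{M_15 = 9} = 697 - 242 = 455.
P(M_15 = 9) = 455/32768 = 455/32768

Answer: 455/32768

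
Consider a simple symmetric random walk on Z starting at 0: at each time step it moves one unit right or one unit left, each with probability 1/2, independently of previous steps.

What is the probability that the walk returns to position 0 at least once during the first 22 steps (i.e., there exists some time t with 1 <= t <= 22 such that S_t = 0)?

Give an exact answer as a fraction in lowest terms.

Count via complement. Let g(t,s) = #length-t paths at position s with S_1..S_t all ≠ 0.
g(t,s) = g(t-1,s-1) + g(t-1,s+1) for s ≠ 0; g(t,0) = 0.
t=0: g(0,0)=1
t=1: g(1,-1)=1 g(1,1)=1
t=2: g(2,-2)=1 g(2,2)=1
t=3: g(3,-3)=1 g(3,-1)=1 g(3,1)=1 g(3,3)=1
t=4: g(4,-4)=1 g(4,-2)=2 g(4,2)=2 g(4,4)=1
t=5: g(5,-5)=1 g(5,-3)=3 g(5,-1)=2 g(5,1)=2 g(5,3)=3 g(5,5)=1
t=6: g(6,-6)=1 g(6,-4)=4 g(6,-2)=5 g(6,2)=5 g(6,4)=4 g(6,6)=1
t=7: g(7,-7)=1 g(7,-5)=5 g(7,-3)=9 g(7,-1)=5 g(7,1)=5 g(7,3)=9 g(7,5)=5 g(7,7)=1
t=8: g(8,-8)=1 g(8,-6)=6 g(8,-4)=14 g(8,-2)=14 g(8,2)=14 g(8,4)=14 g(8,6)=6 g(8,8)=1
t=9: g(9,-9)=1 g(9,-7)=7 g(9,-5)=20 g(9,-3)=28 g(9,-1)=14 g(9,1)=14 g(9,3)=28 g(9,5)=20 g(9,7)=7 g(9,9)=1
t=10: g(10,-10)=1 g(10,-8)=8 g(10,-6)=27 g(10,-4)=48 g(10,-2)=42 g(10,2)=42 g(10,4)=48 g(10,6)=27 g(10,8)=8 g(10,10)=1
t=11: g(11,-11)=1 g(11,-9)=9 g(11,-7)=35 g(11,-5)=75 g(11,-3)=90 g(11,-1)=42 g(11,1)=42 g(11,3)=90 g(11,5)=75 g(11,7)=35 g(11,9)=9 g(11,11)=1
t=12: g(12,-12)=1 g(12,-10)=10 g(12,-8)=44 g(12,-6)=110 g(12,-4)=165 g(12,-2)=132 g(12,2)=132 g(12,4)=165 g(12,6)=110 g(12,8)=44 g(12,10)=10 g(12,12)=1
t=13: g(13,-13)=1 g(13,-11)=11 g(13,-9)=54 g(13,-7)=154 g(13,-5)=275 g(13,-3)=297 g(13,-1)=132 g(13,1)=132 g(13,3)=297 g(13,5)=275 g(13,7)=154 g(13,9)=54 g(13,11)=11 g(13,13)=1
t=14: g(14,-14)=1 g(14,-12)=12 g(14,-10)=65 g(14,-8)=208 g(14,-6)=429 g(14,-4)=572 g(14,-2)=429 g(14,2)=429 g(14,4)=572 g(14,6)=429 g(14,8)=208 g(14,10)=65 g(14,12)=12 g(14,14)=1
t=15: g(15,-15)=1 g(15,-13)=13 g(15,-11)=77 g(15,-9)=273 g(15,-7)=637 g(15,-5)=1001 g(15,-3)=1001 g(15,-1)=429 g(15,1)=429 g(15,3)=1001 g(15,5)=1001 g(15,7)=637 g(15,9)=273 g(15,11)=77 g(15,13)=13 g(15,15)=1
t=16: g(16,-16)=1 g(16,-14)=14 g(16,-12)=90 g(16,-10)=350 g(16,-8)=910 g(16,-6)=1638 g(16,-4)=2002 g(16,-2)=1430 g(16,2)=1430 g(16,4)=2002 g(16,6)=1638 g(16,8)=910 g(16,10)=350 g(16,12)=90 g(16,14)=14 g(16,16)=1
t=17: g(17,-17)=1 g(17,-15)=15 g(17,-13)=104 g(17,-11)=440 g(17,-9)=1260 g(17,-7)=2548 g(17,-5)=3640 g(17,-3)=3432 g(17,-1)=1430 g(17,1)=1430 g(17,3)=3432 g(17,5)=3640 g(17,7)=2548 g(17,9)=1260 g(17,11)=440 g(17,13)=104 g(17,15)=15 g(17,17)=1
t=18: g(18,-18)=1 g(18,-16)=16 g(18,-14)=119 g(18,-12)=544 g(18,-10)=1700 g(18,-8)=3808 g(18,-6)=6188 g(18,-4)=7072 g(18,-2)=4862 g(18,2)=4862 g(18,4)=7072 g(18,6)=6188 g(18,8)=3808 g(18,10)=1700 g(18,12)=544 g(18,14)=119 g(18,16)=16 g(18,18)=1
t=19: g(19,-19)=1 g(19,-17)=17 g(19,-15)=135 g(19,-13)=663 g(19,-11)=2244 g(19,-9)=5508 g(19,-7)=9996 g(19,-5)=13260 g(19,-3)=11934 g(19,-1)=4862 g(19,1)=4862 g(19,3)=11934 g(19,5)=13260 g(19,7)=9996 g(19,9)=5508 g(19,11)=2244 g(19,13)=663 g(19,15)=135 g(19,17)=17 g(19,19)=1
t=20: g(20,-20)=1 g(20,-18)=18 g(20,-16)=152 g(20,-14)=798 g(20,-12)=2907 g(20,-10)=7752 g(20,-8)=15504 g(20,-6)=23256 g(20,-4)=25194 g(20,-2)=16796 g(20,2)=16796 g(20,4)=25194 g(20,6)=23256 g(20,8)=15504 g(20,10)=7752 g(20,12)=2907 g(20,14)=798 g(20,16)=152 g(20,18)=18 g(20,20)=1
t=21: g(21,-21)=1 g(21,-19)=19 g(21,-17)=170 g(21,-15)=950 g(21,-13)=3705 g(21,-11)=10659 g(21,-9)=23256 g(21,-7)=38760 g(21,-5)=48450 g(21,-3)=41990 g(21,-1)=16796 g(21,1)=16796 g(21,3)=41990 g(21,5)=48450 g(21,7)=38760 g(21,9)=23256 g(21,11)=10659 g(21,13)=3705 g(21,15)=950 g(21,17)=170 g(21,19)=19 g(21,21)=1
t=22: g(22,-22)=1 g(22,-20)=20 g(22,-18)=189 g(22,-16)=1120 g(22,-14)=4655 g(22,-12)=14364 g(22,-10)=33915 g(22,-8)=62016 g(22,-6)=87210 g(22,-4)=90440 g(22,-2)=58786 g(22,2)=58786 g(22,4)=90440 g(22,6)=87210 g(22,8)=62016 g(22,10)=33915 g(22,12)=14364 g(22,14)=4655 g(22,16)=1120 g(22,18)=189 g(22,20)=20 g(22,22)=1
Paths never hitting 0: Σ_s g(22,s) = 705432
Paths hitting 0: 2^22 - 705432 = 3488872
P = 3488872/4194304 = 436109/524288

Answer: 436109/524288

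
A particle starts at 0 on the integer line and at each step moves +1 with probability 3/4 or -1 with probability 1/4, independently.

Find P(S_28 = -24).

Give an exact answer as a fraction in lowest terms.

To reach position -24 after 28 steps: need 2 steps of +1 and 26 steps of -1.
Number of such sequences: C(28,2) = 378
Each has probability (3/4)^2 · (1/4)^26 = 9/72057594037927936
P = 378 · 9/72057594037927936 = 1701/36028797018963968

Answer: 1701/36028797018963968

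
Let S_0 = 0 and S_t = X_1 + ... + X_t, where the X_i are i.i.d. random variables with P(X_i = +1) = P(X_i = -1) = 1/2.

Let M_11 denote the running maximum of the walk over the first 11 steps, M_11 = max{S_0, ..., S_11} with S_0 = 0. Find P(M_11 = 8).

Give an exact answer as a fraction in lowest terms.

Answer: 11/2048

Derivation:
Let M_11 = max(S_0,...,S_11). Use the reflection principle: for j ≥ 1, #{paths with M_11 ≥ j} = #{S_11 ≥ j} + #{S_11 ≥ j+1}.
By reflection, #{M_11 ≥ 8} = #{S_11 ≥ 8} + #{S_11 ≥ 9} = 12 + 12 = 24.
#{M_11 ≥ 9} = #{S_11 ≥ 9} + #{S_11 ≥ 10} = 12 + 1 = 13.
#{M_11 = 8} = 24 - 13 = 11.
P(M_11 = 8) = 11/2048 = 11/2048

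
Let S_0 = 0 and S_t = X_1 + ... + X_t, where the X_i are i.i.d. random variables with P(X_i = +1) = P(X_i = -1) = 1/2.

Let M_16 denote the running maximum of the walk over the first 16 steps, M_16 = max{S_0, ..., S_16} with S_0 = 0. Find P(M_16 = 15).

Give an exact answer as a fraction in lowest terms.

Answer: 1/65536

Derivation:
Let M_16 = max(S_0,...,S_16). Use the reflection principle: for j ≥ 1, #{paths with M_16 ≥ j} = #{S_16 ≥ j} + #{S_16 ≥ j+1}.
By reflection, #{M_16 ≥ 15} = #{S_16 ≥ 15} + #{S_16 ≥ 16} = 1 + 1 = 2.
#{M_16 ≥ 16} = #{S_16 ≥ 16} + #{S_16 ≥ 17} = 1 + 0 = 1.
#{M_16 = 15} = 2 - 1 = 1.
P(M_16 = 15) = 1/65536 = 1/65536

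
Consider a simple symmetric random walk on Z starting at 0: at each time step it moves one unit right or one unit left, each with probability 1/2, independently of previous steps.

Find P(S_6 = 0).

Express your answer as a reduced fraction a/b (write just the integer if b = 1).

To reach position 0 after 6 steps: need 3 steps of +1 and 3 of -1.
Favorable paths: C(6,3) = 20
Total paths: 2^6 = 64
P = 20/64 = 5/16

Answer: 5/16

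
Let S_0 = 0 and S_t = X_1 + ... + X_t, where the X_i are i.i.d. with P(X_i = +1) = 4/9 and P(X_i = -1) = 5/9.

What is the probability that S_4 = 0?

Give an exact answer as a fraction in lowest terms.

Answer: 800/2187

Derivation:
To be at 0 after 4 steps: need exactly 2 steps of +1 and 2 of -1.
Number of such sequences: C(4,2) = 6
Each has probability (4/9)^2 · (5/9)^2 = 400/6561
P = 6 · 400/6561 = 800/2187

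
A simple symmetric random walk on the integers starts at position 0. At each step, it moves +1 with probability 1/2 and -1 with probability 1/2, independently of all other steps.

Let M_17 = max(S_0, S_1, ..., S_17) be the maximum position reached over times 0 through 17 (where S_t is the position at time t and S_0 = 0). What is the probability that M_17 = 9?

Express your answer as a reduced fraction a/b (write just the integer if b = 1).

Answer: 595/32768

Derivation:
Let M_17 = max(S_0,...,S_17). Use the reflection principle: for j ≥ 1, #{paths with M_17 ≥ j} = #{S_17 ≥ j} + #{S_17 ≥ j+1}.
By reflection, #{M_17 ≥ 9} = #{S_17 ≥ 9} + #{S_17 ≥ 10} = 3214 + 834 = 4048.
#{M_17 ≥ 10} = #{S_17 ≥ 10} + #{S_17 ≥ 11} = 834 + 834 = 1668.
#{M_17 = 9} = 4048 - 1668 = 2380.
P(M_17 = 9) = 2380/131072 = 595/32768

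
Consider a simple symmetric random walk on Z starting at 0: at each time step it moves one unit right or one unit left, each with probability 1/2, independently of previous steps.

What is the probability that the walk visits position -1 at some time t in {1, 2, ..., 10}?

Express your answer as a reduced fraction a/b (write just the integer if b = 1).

Count via complement. Let g(t,s) = #length-t paths at position s with S_1..S_t all ≠ -1.
g(t,s) = g(t-1,s-1) + g(t-1,s+1) for s ≠ -1; g(t,-1) = 0.
t=0: g(0,0)=1
t=1: g(1,1)=1
t=2: g(2,0)=1 g(2,2)=1
t=3: g(3,1)=2 g(3,3)=1
t=4: g(4,0)=2 g(4,2)=3 g(4,4)=1
t=5: g(5,1)=5 g(5,3)=4 g(5,5)=1
t=6: g(6,0)=5 g(6,2)=9 g(6,4)=5 g(6,6)=1
t=7: g(7,1)=14 g(7,3)=14 g(7,5)=6 g(7,7)=1
t=8: g(8,0)=14 g(8,2)=28 g(8,4)=20 g(8,6)=7 g(8,8)=1
t=9: g(9,1)=42 g(9,3)=48 g(9,5)=27 g(9,7)=8 g(9,9)=1
t=10: g(10,0)=42 g(10,2)=90 g(10,4)=75 g(10,6)=35 g(10,8)=9 g(10,10)=1
Paths never hitting -1: Σ_s g(10,s) = 252
Paths hitting -1: 2^10 - 252 = 772
P = 772/1024 = 193/256

Answer: 193/256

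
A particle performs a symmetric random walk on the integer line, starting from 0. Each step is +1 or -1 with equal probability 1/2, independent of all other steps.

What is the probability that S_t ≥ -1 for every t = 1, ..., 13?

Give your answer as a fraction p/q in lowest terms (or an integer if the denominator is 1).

Answer: 429/1024

Derivation:
Let f(t,s) = #length-t paths at position s with S_1..S_t all ≥ -1.
f(t,s) = f(t-1,s-1) + f(t-1,s+1) for s ≥ -1; f(t,s) = 0 for s < -1.
t=0: f(0,0)=1
t=1: f(1,-1)=1 f(1,1)=1
t=2: f(2,0)=2 f(2,2)=1
t=3: f(3,-1)=2 f(3,1)=3 f(3,3)=1
t=4: f(4,0)=5 f(4,2)=4 f(4,4)=1
t=5: f(5,-1)=5 f(5,1)=9 f(5,3)=5 f(5,5)=1
t=6: f(6,0)=14 f(6,2)=14 f(6,4)=6 f(6,6)=1
t=7: f(7,-1)=14 f(7,1)=28 f(7,3)=20 f(7,5)=7 f(7,7)=1
t=8: f(8,0)=42 f(8,2)=48 f(8,4)=27 f(8,6)=8 f(8,8)=1
t=9: f(9,-1)=42 f(9,1)=90 f(9,3)=75 f(9,5)=35 f(9,7)=9 f(9,9)=1
t=10: f(10,0)=132 f(10,2)=165 f(10,4)=110 f(10,6)=44 f(10,8)=10 f(10,10)=1
t=11: f(11,-1)=132 f(11,1)=297 f(11,3)=275 f(11,5)=154 f(11,7)=54 f(11,9)=11 f(11,11)=1
t=12: f(12,0)=429 f(12,2)=572 f(12,4)=429 f(12,6)=208 f(12,8)=65 f(12,10)=12 f(12,12)=1
t=13: f(13,-1)=429 f(13,1)=1001 f(13,3)=1001 f(13,5)=637 f(13,7)=273 f(13,9)=77 f(13,11)=13 f(13,13)=1
Σ_s f(13,s) = 3432
P = 3432/8192 = 429/1024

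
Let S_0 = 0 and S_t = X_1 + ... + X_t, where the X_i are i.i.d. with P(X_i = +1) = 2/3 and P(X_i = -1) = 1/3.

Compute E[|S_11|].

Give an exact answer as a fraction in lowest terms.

Answer: 242495/59049

Derivation:
S_11 takes values m ≡ 1 (mod 2) with |m| ≤ 11; P(S_11=m) = C(11,(11+m)/2) · (2/3)^((11+m)/2) · (1/3)^((11-m)/2).
Distribution: P(S=-11)=1/177147, P(S=-9)=22/177147, P(S=-7)=220/177147, P(S=-5)=440/59049, P(S=-3)=1760/59049, P(S=-1)=4928/59049, P(S=1)=9856/59049, P(S=3)=14080/59049, P(S=5)=14080/59049, P(S=7)=28160/177147, P(S=9)=11264/177147, P(S=11)=2048/177147
E[|S_11|] = Σ_m |m|·P(S_11=m) = 242495/59049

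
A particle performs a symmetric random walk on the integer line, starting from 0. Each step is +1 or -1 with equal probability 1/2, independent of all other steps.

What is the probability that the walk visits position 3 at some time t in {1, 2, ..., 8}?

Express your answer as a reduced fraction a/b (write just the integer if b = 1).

Count via complement. Let g(t,s) = #length-t paths at position s with S_1..S_t all ≠ 3.
g(t,s) = g(t-1,s-1) + g(t-1,s+1) for s ≠ 3; g(t,3) = 0.
t=0: g(0,0)=1
t=1: g(1,-1)=1 g(1,1)=1
t=2: g(2,-2)=1 g(2,0)=2 g(2,2)=1
t=3: g(3,-3)=1 g(3,-1)=3 g(3,1)=3
t=4: g(4,-4)=1 g(4,-2)=4 g(4,0)=6 g(4,2)=3
t=5: g(5,-5)=1 g(5,-3)=5 g(5,-1)=10 g(5,1)=9
t=6: g(6,-6)=1 g(6,-4)=6 g(6,-2)=15 g(6,0)=19 g(6,2)=9
t=7: g(7,-7)=1 g(7,-5)=7 g(7,-3)=21 g(7,-1)=34 g(7,1)=28
t=8: g(8,-8)=1 g(8,-6)=8 g(8,-4)=28 g(8,-2)=55 g(8,0)=62 g(8,2)=28
Paths never hitting 3: Σ_s g(8,s) = 182
Paths hitting 3: 2^8 - 182 = 74
P = 74/256 = 37/128

Answer: 37/128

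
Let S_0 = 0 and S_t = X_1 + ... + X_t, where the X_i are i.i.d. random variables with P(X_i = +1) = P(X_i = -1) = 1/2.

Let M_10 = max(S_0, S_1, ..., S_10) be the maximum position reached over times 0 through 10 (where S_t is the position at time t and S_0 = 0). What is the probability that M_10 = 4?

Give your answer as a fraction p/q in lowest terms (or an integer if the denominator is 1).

Let M_10 = max(S_0,...,S_10). Use the reflection principle: for j ≥ 1, #{paths with M_10 ≥ j} = #{S_10 ≥ j} + #{S_10 ≥ j+1}.
By reflection, #{M_10 ≥ 4} = #{S_10 ≥ 4} + #{S_10 ≥ 5} = 176 + 56 = 232.
#{M_10 ≥ 5} = #{S_10 ≥ 5} + #{S_10 ≥ 6} = 56 + 56 = 112.
#{M_10 = 4} = 232 - 112 = 120.
P(M_10 = 4) = 120/1024 = 15/128

Answer: 15/128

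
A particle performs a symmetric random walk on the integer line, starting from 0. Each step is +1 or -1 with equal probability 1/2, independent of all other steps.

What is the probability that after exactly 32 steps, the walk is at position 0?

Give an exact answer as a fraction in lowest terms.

To return to 0 after 32 steps: need exactly 16 steps of +1 and 16 of -1.
Favorable paths: C(32,16) = 601080390
Total paths: 2^32 = 4294967296
P = 601080390/4294967296 = 300540195/2147483648

Answer: 300540195/2147483648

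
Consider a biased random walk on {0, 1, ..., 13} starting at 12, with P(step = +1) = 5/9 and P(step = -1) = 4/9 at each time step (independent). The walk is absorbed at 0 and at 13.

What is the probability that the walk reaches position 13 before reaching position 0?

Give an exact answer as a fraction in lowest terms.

Answer: 1136817045/1153594261

Derivation:
Biased walk: p = 5/9, q = 4/9, r = q/p = 4/5
Gambler's ruin: P(hit 13 before 0 | start at 12) = (1 - r^a)/(1 - r^N)
r^12 = 16777216/244140625; r^13 = 67108864/1220703125
P = (1 - 16777216/244140625) / (1 - 67108864/1220703125) = 227363409/244140625 / 1153594261/1220703125 = 1136817045/1153594261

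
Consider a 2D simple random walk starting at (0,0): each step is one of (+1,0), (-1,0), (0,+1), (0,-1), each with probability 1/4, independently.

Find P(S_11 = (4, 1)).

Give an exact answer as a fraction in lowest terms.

Let h be the number of horizontal steps (so 11-h are vertical). To end at (4,1) need (h+4)/2 right-steps and ((11-h)+1)/2 up-steps.
Sum over h with 4 ≤ h ≤ 10, h ≡ 0 (mod 2), 11-h ≡ 1 (mod 2):
h=4: C(11,4)·C(4,4)·C(7,4) = 330·1·35 = 11550
h=6: C(11,6)·C(6,5)·C(5,3) = 462·6·10 = 27720
h=8: C(11,8)·C(8,6)·C(3,2) = 165·28·3 = 13860
h=10: C(11,10)·C(10,7)·C(1,1) = 11·120·1 = 1320
Total favorable: 54450
Total paths: 4^11 = 4194304
P = 54450/4194304 = 27225/2097152

Answer: 27225/2097152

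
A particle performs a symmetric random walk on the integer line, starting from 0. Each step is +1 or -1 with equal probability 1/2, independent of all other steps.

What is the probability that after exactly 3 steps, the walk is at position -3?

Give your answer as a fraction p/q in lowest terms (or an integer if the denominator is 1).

To reach position -3 after 3 steps: need 0 steps of +1 and 3 of -1.
Favorable paths: C(3,0) = 1
Total paths: 2^3 = 8
P = 1/8 = 1/8

Answer: 1/8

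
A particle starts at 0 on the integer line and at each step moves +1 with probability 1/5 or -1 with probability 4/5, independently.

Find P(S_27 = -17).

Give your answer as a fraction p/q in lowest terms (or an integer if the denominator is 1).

To reach position -17 after 27 steps: need 5 steps of +1 and 22 steps of -1.
Number of such sequences: C(27,5) = 80730
Each has probability (1/5)^5 · (4/5)^22 = 17592186044416/7450580596923828125
P = 80730 · 17592186044416/7450580596923828125 = 284043435873140736/1490116119384765625

Answer: 284043435873140736/1490116119384765625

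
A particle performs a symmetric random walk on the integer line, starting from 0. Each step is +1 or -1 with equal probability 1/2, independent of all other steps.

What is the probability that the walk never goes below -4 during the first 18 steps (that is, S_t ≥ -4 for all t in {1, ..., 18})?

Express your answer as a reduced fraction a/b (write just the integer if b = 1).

Let f(t,s) = #length-t paths at position s with S_1..S_t all ≥ -4.
f(t,s) = f(t-1,s-1) + f(t-1,s+1) for s ≥ -4; f(t,s) = 0 for s < -4.
t=0: f(0,0)=1
t=1: f(1,-1)=1 f(1,1)=1
t=2: f(2,-2)=1 f(2,0)=2 f(2,2)=1
t=3: f(3,-3)=1 f(3,-1)=3 f(3,1)=3 f(3,3)=1
t=4: f(4,-4)=1 f(4,-2)=4 f(4,0)=6 f(4,2)=4 f(4,4)=1
t=5: f(5,-3)=5 f(5,-1)=10 f(5,1)=10 f(5,3)=5 f(5,5)=1
t=6: f(6,-4)=5 f(6,-2)=15 f(6,0)=20 f(6,2)=15 f(6,4)=6 f(6,6)=1
t=7: f(7,-3)=20 f(7,-1)=35 f(7,1)=35 f(7,3)=21 f(7,5)=7 f(7,7)=1
t=8: f(8,-4)=20 f(8,-2)=55 f(8,0)=70 f(8,2)=56 f(8,4)=28 f(8,6)=8 f(8,8)=1
t=9: f(9,-3)=75 f(9,-1)=125 f(9,1)=126 f(9,3)=84 f(9,5)=36 f(9,7)=9 f(9,9)=1
t=10: f(10,-4)=75 f(10,-2)=200 f(10,0)=251 f(10,2)=210 f(10,4)=120 f(10,6)=45 f(10,8)=10 f(10,10)=1
t=11: f(11,-3)=275 f(11,-1)=451 f(11,1)=461 f(11,3)=330 f(11,5)=165 f(11,7)=55 f(11,9)=11 f(11,11)=1
t=12: f(12,-4)=275 f(12,-2)=726 f(12,0)=912 f(12,2)=791 f(12,4)=495 f(12,6)=220 f(12,8)=66 f(12,10)=12 f(12,12)=1
t=13: f(13,-3)=1001 f(13,-1)=1638 f(13,1)=1703 f(13,3)=1286 f(13,5)=715 f(13,7)=286 f(13,9)=78 f(13,11)=13 f(13,13)=1
t=14: f(14,-4)=1001 f(14,-2)=2639 f(14,0)=3341 f(14,2)=2989 f(14,4)=2001 f(14,6)=1001 f(14,8)=364 f(14,10)=91 f(14,12)=14 f(14,14)=1
t=15: f(15,-3)=3640 f(15,-1)=5980 f(15,1)=6330 f(15,3)=4990 f(15,5)=3002 f(15,7)=1365 f(15,9)=455 f(15,11)=105 f(15,13)=15 f(15,15)=1
t=16: f(16,-4)=3640 f(16,-2)=9620 f(16,0)=12310 f(16,2)=11320 f(16,4)=7992 f(16,6)=4367 f(16,8)=1820 f(16,10)=560 f(16,12)=120 f(16,14)=16 f(16,16)=1
t=17: f(17,-3)=13260 f(17,-1)=21930 f(17,1)=23630 f(17,3)=19312 f(17,5)=12359 f(17,7)=6187 f(17,9)=2380 f(17,11)=680 f(17,13)=136 f(17,15)=17 f(17,17)=1
t=18: f(18,-4)=13260 f(18,-2)=35190 f(18,0)=45560 f(18,2)=42942 f(18,4)=31671 f(18,6)=18546 f(18,8)=8567 f(18,10)=3060 f(18,12)=816 f(18,14)=153 f(18,16)=18 f(18,18)=1
Σ_s f(18,s) = 199784
P = 199784/262144 = 24973/32768

Answer: 24973/32768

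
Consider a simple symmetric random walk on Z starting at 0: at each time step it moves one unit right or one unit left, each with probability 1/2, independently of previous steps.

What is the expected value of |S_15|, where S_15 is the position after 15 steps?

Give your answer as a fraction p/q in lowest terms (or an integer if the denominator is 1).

Answer: 6435/2048

Derivation:
S_15 takes values m ≡ 1 (mod 2) with |m| ≤ 15; P(S_15=m) = C(15,(15+m)/2)/2^15.
Total paths: 2^15 = 32768
Distribution: P(S=-15)=1/32768, P(S=-13)=15/32768, P(S=-11)=105/32768, P(S=-9)=455/32768, P(S=-7)=1365/32768, P(S=-5)=3003/32768, P(S=-3)=5005/32768, P(S=-1)=6435/32768, P(S=1)=6435/32768, P(S=3)=5005/32768, P(S=5)=3003/32768, P(S=7)=1365/32768, P(S=9)=455/32768, P(S=11)=105/32768, P(S=13)=15/32768, P(S=15)=1/32768
E[|S_15|] = Σ_m |m|·P(S_15=m) = 102960/32768 = 6435/2048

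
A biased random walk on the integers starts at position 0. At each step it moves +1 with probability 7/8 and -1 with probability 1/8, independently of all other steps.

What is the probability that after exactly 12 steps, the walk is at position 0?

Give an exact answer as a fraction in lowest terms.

Answer: 27176919/17179869184

Derivation:
To be at 0 after 12 steps: need exactly 6 steps of +1 and 6 of -1.
Number of such sequences: C(12,6) = 924
Each has probability (7/8)^6 · (1/8)^6 = 117649/68719476736
P = 924 · 117649/68719476736 = 27176919/17179869184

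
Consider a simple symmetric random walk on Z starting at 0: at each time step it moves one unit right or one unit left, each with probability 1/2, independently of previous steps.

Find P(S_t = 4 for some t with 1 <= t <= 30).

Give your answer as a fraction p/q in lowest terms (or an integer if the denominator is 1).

Answer: 15875597/33554432

Derivation:
Count via complement. Let g(t,s) = #length-t paths at position s with S_1..S_t all ≠ 4.
g(t,s) = g(t-1,s-1) + g(t-1,s+1) for s ≠ 4; g(t,4) = 0.
t=0: g(0,0)=1
t=1: g(1,-1)=1 g(1,1)=1
t=2: g(2,-2)=1 g(2,0)=2 g(2,2)=1
t=3: g(3,-3)=1 g(3,-1)=3 g(3,1)=3 g(3,3)=1
t=4: g(4,-4)=1 g(4,-2)=4 g(4,0)=6 g(4,2)=4
t=5: g(5,-5)=1 g(5,-3)=5 g(5,-1)=10 g(5,1)=10 g(5,3)=4
t=6: g(6,-6)=1 g(6,-4)=6 g(6,-2)=15 g(6,0)=20 g(6,2)=14
t=7: g(7,-7)=1 g(7,-5)=7 g(7,-3)=21 g(7,-1)=35 g(7,1)=34 g(7,3)=14
t=8: g(8,-8)=1 g(8,-6)=8 g(8,-4)=28 g(8,-2)=56 g(8,0)=69 g(8,2)=48
t=9: g(9,-9)=1 g(9,-7)=9 g(9,-5)=36 g(9,-3)=84 g(9,-1)=125 g(9,1)=117 g(9,3)=48
t=10: g(10,-10)=1 g(10,-8)=10 g(10,-6)=45 g(10,-4)=120 g(10,-2)=209 g(10,0)=242 g(10,2)=165
t=11: g(11,-11)=1 g(11,-9)=11 g(11,-7)=55 g(11,-5)=165 g(11,-3)=329 g(11,-1)=451 g(11,1)=407 g(11,3)=165
t=12: g(12,-12)=1 g(12,-10)=12 g(12,-8)=66 g(12,-6)=220 g(12,-4)=494 g(12,-2)=780 g(12,0)=858 g(12,2)=572
t=13: g(13,-13)=1 g(13,-11)=13 g(13,-9)=78 g(13,-7)=286 g(13,-5)=714 g(13,-3)=1274 g(13,-1)=1638 g(13,1)=1430 g(13,3)=572
t=14: g(14,-14)=1 g(14,-12)=14 g(14,-10)=91 g(14,-8)=364 g(14,-6)=1000 g(14,-4)=1988 g(14,-2)=2912 g(14,0)=3068 g(14,2)=2002
t=15: g(15,-15)=1 g(15,-13)=15 g(15,-11)=105 g(15,-9)=455 g(15,-7)=1364 g(15,-5)=2988 g(15,-3)=4900 g(15,-1)=5980 g(15,1)=5070 g(15,3)=2002
t=16: g(16,-16)=1 g(16,-14)=16 g(16,-12)=120 g(16,-10)=560 g(16,-8)=1819 g(16,-6)=4352 g(16,-4)=7888 g(16,-2)=10880 g(16,0)=11050 g(16,2)=7072
t=17: g(17,-17)=1 g(17,-15)=17 g(17,-13)=136 g(17,-11)=680 g(17,-9)=2379 g(17,-7)=6171 g(17,-5)=12240 g(17,-3)=18768 g(17,-1)=21930 g(17,1)=18122 g(17,3)=7072
t=18: g(18,-18)=1 g(18,-16)=18 g(18,-14)=153 g(18,-12)=816 g(18,-10)=3059 g(18,-8)=8550 g(18,-6)=18411 g(18,-4)=31008 g(18,-2)=40698 g(18,0)=40052 g(18,2)=25194
t=19: g(19,-19)=1 g(19,-17)=19 g(19,-15)=171 g(19,-13)=969 g(19,-11)=3875 g(19,-9)=11609 g(19,-7)=26961 g(19,-5)=49419 g(19,-3)=71706 g(19,-1)=80750 g(19,1)=65246 g(19,3)=25194
t=20: g(20,-20)=1 g(20,-18)=20 g(20,-16)=190 g(20,-14)=1140 g(20,-12)=4844 g(20,-10)=15484 g(20,-8)=38570 g(20,-6)=76380 g(20,-4)=121125 g(20,-2)=152456 g(20,0)=145996 g(20,2)=90440
t=21: g(21,-21)=1 g(21,-19)=21 g(21,-17)=210 g(21,-15)=1330 g(21,-13)=5984 g(21,-11)=20328 g(21,-9)=54054 g(21,-7)=114950 g(21,-5)=197505 g(21,-3)=273581 g(21,-1)=298452 g(21,1)=236436 g(21,3)=90440
t=22: g(22,-22)=1 g(22,-20)=22 g(22,-18)=231 g(22,-16)=1540 g(22,-14)=7314 g(22,-12)=26312 g(22,-10)=74382 g(22,-8)=169004 g(22,-6)=312455 g(22,-4)=471086 g(22,-2)=572033 g(22,0)=534888 g(22,2)=326876
t=23: g(23,-23)=1 g(23,-21)=23 g(23,-19)=253 g(23,-17)=1771 g(23,-15)=8854 g(23,-13)=33626 g(23,-11)=100694 g(23,-9)=243386 g(23,-7)=481459 g(23,-5)=783541 g(23,-3)=1043119 g(23,-1)=1106921 g(23,1)=861764 g(23,3)=326876
t=24: g(24,-24)=1 g(24,-22)=24 g(24,-20)=276 g(24,-18)=2024 g(24,-16)=10625 g(24,-14)=42480 g(24,-12)=134320 g(24,-10)=344080 g(24,-8)=724845 g(24,-6)=1265000 g(24,-4)=1826660 g(24,-2)=2150040 g(24,0)=1968685 g(24,2)=1188640
t=25: g(25,-25)=1 g(25,-23)=25 g(25,-21)=300 g(25,-19)=2300 g(25,-17)=12649 g(25,-15)=53105 g(25,-13)=176800 g(25,-11)=478400 g(25,-9)=1068925 g(25,-7)=1989845 g(25,-5)=3091660 g(25,-3)=3976700 g(25,-1)=4118725 g(25,1)=3157325 g(25,3)=1188640
t=26: g(26,-26)=1 g(26,-24)=26 g(26,-22)=325 g(26,-20)=2600 g(26,-18)=14949 g(26,-16)=65754 g(26,-14)=229905 g(26,-12)=655200 g(26,-10)=1547325 g(26,-8)=3058770 g(26,-6)=5081505 g(26,-4)=7068360 g(26,-2)=8095425 g(26,0)=7276050 g(26,2)=4345965
t=27: g(27,-27)=1 g(27,-25)=27 g(27,-23)=351 g(27,-21)=2925 g(27,-19)=17549 g(27,-17)=80703 g(27,-15)=295659 g(27,-13)=885105 g(27,-11)=2202525 g(27,-9)=4606095 g(27,-7)=8140275 g(27,-5)=12149865 g(27,-3)=15163785 g(27,-1)=15371475 g(27,1)=11622015 g(27,3)=4345965
t=28: g(28,-28)=1 g(28,-26)=28 g(28,-24)=378 g(28,-22)=3276 g(28,-20)=20474 g(28,-18)=98252 g(28,-16)=376362 g(28,-14)=1180764 g(28,-12)=3087630 g(28,-10)=6808620 g(28,-8)=12746370 g(28,-6)=20290140 g(28,-4)=27313650 g(28,-2)=30535260 g(28,0)=26993490 g(28,2)=15967980
t=29: g(29,-29)=1 g(29,-27)=29 g(29,-25)=406 g(29,-23)=3654 g(29,-21)=23750 g(29,-19)=118726 g(29,-17)=474614 g(29,-15)=1557126 g(29,-13)=4268394 g(29,-11)=9896250 g(29,-9)=19554990 g(29,-7)=33036510 g(29,-5)=47603790 g(29,-3)=57848910 g(29,-1)=57528750 g(29,1)=42961470 g(29,3)=15967980
t=30: g(30,-30)=1 g(30,-28)=30 g(30,-26)=435 g(30,-24)=4060 g(30,-22)=27404 g(30,-20)=142476 g(30,-18)=593340 g(30,-16)=2031740 g(30,-14)=5825520 g(30,-12)=14164644 g(30,-10)=29451240 g(30,-8)=52591500 g(30,-6)=80640300 g(30,-4)=105452700 g(30,-2)=115377660 g(30,0)=100490220 g(30,2)=58929450
Paths never hitting 4: Σ_s g(30,s) = 565722720
Paths hitting 4: 2^30 - 565722720 = 508019104
P = 508019104/1073741824 = 15875597/33554432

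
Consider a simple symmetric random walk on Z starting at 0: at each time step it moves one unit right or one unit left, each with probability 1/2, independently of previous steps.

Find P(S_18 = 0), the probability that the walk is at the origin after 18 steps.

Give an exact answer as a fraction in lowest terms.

To return to 0 after 18 steps: need exactly 9 steps of +1 and 9 of -1.
Favorable paths: C(18,9) = 48620
Total paths: 2^18 = 262144
P = 48620/262144 = 12155/65536

Answer: 12155/65536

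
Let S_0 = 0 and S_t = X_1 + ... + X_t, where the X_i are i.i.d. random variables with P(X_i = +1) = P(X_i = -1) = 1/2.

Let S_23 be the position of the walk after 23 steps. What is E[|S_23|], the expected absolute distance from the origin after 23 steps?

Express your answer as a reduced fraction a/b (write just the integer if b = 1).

S_23 takes values m ≡ 1 (mod 2) with |m| ≤ 23; P(S_23=m) = C(23,(23+m)/2)/2^23.
Total paths: 2^23 = 8388608
Distribution: P(S=-23)=1/8388608, P(S=-21)=23/8388608, P(S=-19)=253/8388608, P(S=-17)=1771/8388608, P(S=-15)=8855/8388608, P(S=-13)=33649/8388608, P(S=-11)=100947/8388608, P(S=-9)=245157/8388608, P(S=-7)=490314/8388608, P(S=-5)=817190/8388608, P(S=-3)=1144066/8388608, P(S=-1)=1352078/8388608, P(S=1)=1352078/8388608, P(S=3)=1144066/8388608, P(S=5)=817190/8388608, P(S=7)=490314/8388608, P(S=9)=245157/8388608, P(S=11)=100947/8388608, P(S=13)=33649/8388608, P(S=15)=8855/8388608, P(S=17)=1771/8388608, P(S=19)=253/8388608, P(S=21)=23/8388608, P(S=23)=1/8388608
E[|S_23|] = Σ_m |m|·P(S_23=m) = 32449872/8388608 = 2028117/524288

Answer: 2028117/524288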